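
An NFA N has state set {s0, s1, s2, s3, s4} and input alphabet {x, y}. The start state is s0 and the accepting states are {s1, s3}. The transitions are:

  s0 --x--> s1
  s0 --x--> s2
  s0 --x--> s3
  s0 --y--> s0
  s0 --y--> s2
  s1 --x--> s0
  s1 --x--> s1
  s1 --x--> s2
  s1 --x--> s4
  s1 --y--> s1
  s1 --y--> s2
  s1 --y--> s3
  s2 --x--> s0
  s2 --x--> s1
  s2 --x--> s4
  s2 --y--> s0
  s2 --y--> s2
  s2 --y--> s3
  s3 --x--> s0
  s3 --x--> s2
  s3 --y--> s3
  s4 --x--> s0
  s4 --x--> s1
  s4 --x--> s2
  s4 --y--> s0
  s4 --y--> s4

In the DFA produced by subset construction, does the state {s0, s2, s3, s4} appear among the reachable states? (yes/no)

Start state of the DFA: {s0}.
{s0} --x--> {s1, s2, s3}  [new]
{s0} --y--> {s0, s2}  [new]
{s1, s2, s3} --x--> {s0, s1, s2, s4}  [new]
{s1, s2, s3} --y--> {s0, s1, s2, s3}  [new]
{s0, s2} --x--> {s0, s1, s2, s3, s4}  [new]
{s0, s2} --y--> {s0, s2, s3}  [new]
{s0, s1, s2, s4} --x--> {s0, s1, s2, s3, s4}  [seen]
{s0, s1, s2, s4} --y--> {s0, s1, s2, s3, s4}  [seen]
{s0, s1, s2, s3} --x--> {s0, s1, s2, s3, s4}  [seen]
{s0, s1, s2, s3} --y--> {s0, s1, s2, s3}  [seen]
{s0, s1, s2, s3, s4} --x--> {s0, s1, s2, s3, s4}  [seen]
{s0, s1, s2, s3, s4} --y--> {s0, s1, s2, s3, s4}  [seen]
{s0, s2, s3} --x--> {s0, s1, s2, s3, s4}  [seen]
{s0, s2, s3} --y--> {s0, s2, s3}  [seen]
Reachable DFA states: {s0}, {s1, s2, s3}, {s0, s2}, {s0, s1, s2, s4}, {s0, s1, s2, s3}, {s0, s1, s2, s3, s4}, {s0, s2, s3}.
{s0, s2, s3, s4} is not among them.

no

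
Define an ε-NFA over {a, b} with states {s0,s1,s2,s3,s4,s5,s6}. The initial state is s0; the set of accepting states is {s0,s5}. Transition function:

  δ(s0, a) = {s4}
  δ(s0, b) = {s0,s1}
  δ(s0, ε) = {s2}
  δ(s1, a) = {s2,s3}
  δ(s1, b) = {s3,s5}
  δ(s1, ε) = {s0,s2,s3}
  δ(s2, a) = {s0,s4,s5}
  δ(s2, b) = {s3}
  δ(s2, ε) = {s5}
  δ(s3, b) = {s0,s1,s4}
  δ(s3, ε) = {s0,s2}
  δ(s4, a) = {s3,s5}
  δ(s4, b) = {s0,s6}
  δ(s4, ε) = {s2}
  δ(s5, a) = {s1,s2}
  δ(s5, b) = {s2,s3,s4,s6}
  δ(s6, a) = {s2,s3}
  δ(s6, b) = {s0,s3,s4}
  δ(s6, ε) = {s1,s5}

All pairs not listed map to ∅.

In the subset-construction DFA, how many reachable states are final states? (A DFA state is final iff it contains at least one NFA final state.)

3

Start state of the DFA: {s0,s2,s5} (ε-closure of the NFA start).
{s0,s2,s5} --a--> {s0,s1,s2,s3,s4,s5}  [new]
{s0,s2,s5} --b--> {s0,s1,s2,s3,s4,s5,s6}  [new]
{s0,s1,s2,s3,s4,s5} --a--> {s0,s1,s2,s3,s4,s5}  [seen]
{s0,s1,s2,s3,s4,s5} --b--> {s0,s1,s2,s3,s4,s5,s6}  [seen]
{s0,s1,s2,s3,s4,s5,s6} --a--> {s0,s1,s2,s3,s4,s5}  [seen]
{s0,s1,s2,s3,s4,s5,s6} --b--> {s0,s1,s2,s3,s4,s5,s6}  [seen]
Reachable DFA states: {s0,s2,s5}, {s0,s1,s2,s3,s4,s5}, {s0,s1,s2,s3,s4,s5,s6}.
Accepting DFA states (contain an NFA accepting state): {s0,s2,s5}, {s0,s1,s2,s3,s4,s5}, {s0,s1,s2,s3,s4,s5,s6}.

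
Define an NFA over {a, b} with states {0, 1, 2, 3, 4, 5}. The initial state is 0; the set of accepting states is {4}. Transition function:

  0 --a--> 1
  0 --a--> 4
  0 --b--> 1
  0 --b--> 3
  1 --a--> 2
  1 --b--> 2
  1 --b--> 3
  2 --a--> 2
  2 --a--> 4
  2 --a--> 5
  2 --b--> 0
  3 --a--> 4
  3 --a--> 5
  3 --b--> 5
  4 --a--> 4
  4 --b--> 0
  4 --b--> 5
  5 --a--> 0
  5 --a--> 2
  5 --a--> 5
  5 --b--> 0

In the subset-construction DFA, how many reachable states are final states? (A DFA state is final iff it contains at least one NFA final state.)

Start state of the DFA: {0}.
{0} --a--> {1, 4}  [new]
{0} --b--> {1, 3}  [new]
{1, 4} --a--> {2, 4}  [new]
{1, 4} --b--> {0, 2, 3, 5}  [new]
{1, 3} --a--> {2, 4, 5}  [new]
{1, 3} --b--> {2, 3, 5}  [new]
{2, 4} --a--> {2, 4, 5}  [seen]
{2, 4} --b--> {0, 5}  [new]
{0, 2, 3, 5} --a--> {0, 1, 2, 4, 5}  [new]
{0, 2, 3, 5} --b--> {0, 1, 3, 5}  [new]
{2, 4, 5} --a--> {0, 2, 4, 5}  [new]
{2, 4, 5} --b--> {0, 5}  [seen]
{2, 3, 5} --a--> {0, 2, 4, 5}  [seen]
{2, 3, 5} --b--> {0, 5}  [seen]
{0, 5} --a--> {0, 1, 2, 4, 5}  [seen]
{0, 5} --b--> {0, 1, 3}  [new]
{0, 1, 2, 4, 5} --a--> {0, 1, 2, 4, 5}  [seen]
{0, 1, 2, 4, 5} --b--> {0, 1, 2, 3, 5}  [new]
{0, 1, 3, 5} --a--> {0, 1, 2, 4, 5}  [seen]
{0, 1, 3, 5} --b--> {0, 1, 2, 3, 5}  [seen]
{0, 2, 4, 5} --a--> {0, 1, 2, 4, 5}  [seen]
{0, 2, 4, 5} --b--> {0, 1, 3, 5}  [seen]
{0, 1, 3} --a--> {1, 2, 4, 5}  [new]
{0, 1, 3} --b--> {1, 2, 3, 5}  [new]
{0, 1, 2, 3, 5} --a--> {0, 1, 2, 4, 5}  [seen]
{0, 1, 2, 3, 5} --b--> {0, 1, 2, 3, 5}  [seen]
{1, 2, 4, 5} --a--> {0, 2, 4, 5}  [seen]
{1, 2, 4, 5} --b--> {0, 2, 3, 5}  [seen]
{1, 2, 3, 5} --a--> {0, 2, 4, 5}  [seen]
{1, 2, 3, 5} --b--> {0, 2, 3, 5}  [seen]
Reachable DFA states: {0}, {1, 4}, {1, 3}, {2, 4}, {0, 2, 3, 5}, {2, 4, 5}, {2, 3, 5}, {0, 5}, {0, 1, 2, 4, 5}, {0, 1, 3, 5}, {0, 2, 4, 5}, {0, 1, 3}, {0, 1, 2, 3, 5}, {1, 2, 4, 5}, {1, 2, 3, 5}.
Accepting DFA states (contain an NFA accepting state): {1, 4}, {2, 4}, {2, 4, 5}, {0, 1, 2, 4, 5}, {0, 2, 4, 5}, {1, 2, 4, 5}.

6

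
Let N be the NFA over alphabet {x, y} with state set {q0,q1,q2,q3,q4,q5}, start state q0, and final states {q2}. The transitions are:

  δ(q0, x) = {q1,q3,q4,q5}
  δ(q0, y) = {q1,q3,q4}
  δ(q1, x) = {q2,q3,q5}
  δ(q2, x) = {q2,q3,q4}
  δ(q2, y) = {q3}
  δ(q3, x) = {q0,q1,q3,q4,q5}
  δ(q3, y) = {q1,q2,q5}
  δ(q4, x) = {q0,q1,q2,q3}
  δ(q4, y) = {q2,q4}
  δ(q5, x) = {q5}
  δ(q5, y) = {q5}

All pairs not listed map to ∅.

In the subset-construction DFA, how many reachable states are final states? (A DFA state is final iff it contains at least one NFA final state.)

Start state of the DFA: {q0}.
{q0} --x--> {q1,q3,q4,q5}  [new]
{q0} --y--> {q1,q3,q4}  [new]
{q1,q3,q4,q5} --x--> {q0,q1,q2,q3,q4,q5}  [new]
{q1,q3,q4,q5} --y--> {q1,q2,q4,q5}  [new]
{q1,q3,q4} --x--> {q0,q1,q2,q3,q4,q5}  [seen]
{q1,q3,q4} --y--> {q1,q2,q4,q5}  [seen]
{q0,q1,q2,q3,q4,q5} --x--> {q0,q1,q2,q3,q4,q5}  [seen]
{q0,q1,q2,q3,q4,q5} --y--> {q1,q2,q3,q4,q5}  [new]
{q1,q2,q4,q5} --x--> {q0,q1,q2,q3,q4,q5}  [seen]
{q1,q2,q4,q5} --y--> {q2,q3,q4,q5}  [new]
{q1,q2,q3,q4,q5} --x--> {q0,q1,q2,q3,q4,q5}  [seen]
{q1,q2,q3,q4,q5} --y--> {q1,q2,q3,q4,q5}  [seen]
{q2,q3,q4,q5} --x--> {q0,q1,q2,q3,q4,q5}  [seen]
{q2,q3,q4,q5} --y--> {q1,q2,q3,q4,q5}  [seen]
Reachable DFA states: {q0}, {q1,q3,q4,q5}, {q1,q3,q4}, {q0,q1,q2,q3,q4,q5}, {q1,q2,q4,q5}, {q1,q2,q3,q4,q5}, {q2,q3,q4,q5}.
Accepting DFA states (contain an NFA accepting state): {q0,q1,q2,q3,q4,q5}, {q1,q2,q4,q5}, {q1,q2,q3,q4,q5}, {q2,q3,q4,q5}.

4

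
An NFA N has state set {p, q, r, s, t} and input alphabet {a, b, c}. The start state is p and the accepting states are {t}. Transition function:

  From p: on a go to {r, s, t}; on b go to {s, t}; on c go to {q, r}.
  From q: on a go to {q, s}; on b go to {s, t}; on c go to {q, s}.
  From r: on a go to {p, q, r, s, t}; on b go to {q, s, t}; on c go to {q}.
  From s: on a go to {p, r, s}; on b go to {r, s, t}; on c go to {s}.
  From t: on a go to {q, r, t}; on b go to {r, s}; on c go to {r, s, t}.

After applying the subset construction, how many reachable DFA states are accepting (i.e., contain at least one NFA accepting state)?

Start state of the DFA: {p}.
{p} --a--> {r, s, t}  [new]
{p} --b--> {s, t}  [new]
{p} --c--> {q, r}  [new]
{r, s, t} --a--> {p, q, r, s, t}  [new]
{r, s, t} --b--> {q, r, s, t}  [new]
{r, s, t} --c--> {q, r, s, t}  [seen]
{s, t} --a--> {p, q, r, s, t}  [seen]
{s, t} --b--> {r, s, t}  [seen]
{s, t} --c--> {r, s, t}  [seen]
{q, r} --a--> {p, q, r, s, t}  [seen]
{q, r} --b--> {q, s, t}  [new]
{q, r} --c--> {q, s}  [new]
{p, q, r, s, t} --a--> {p, q, r, s, t}  [seen]
{p, q, r, s, t} --b--> {q, r, s, t}  [seen]
{p, q, r, s, t} --c--> {q, r, s, t}  [seen]
{q, r, s, t} --a--> {p, q, r, s, t}  [seen]
{q, r, s, t} --b--> {q, r, s, t}  [seen]
{q, r, s, t} --c--> {q, r, s, t}  [seen]
{q, s, t} --a--> {p, q, r, s, t}  [seen]
{q, s, t} --b--> {r, s, t}  [seen]
{q, s, t} --c--> {q, r, s, t}  [seen]
{q, s} --a--> {p, q, r, s}  [new]
{q, s} --b--> {r, s, t}  [seen]
{q, s} --c--> {q, s}  [seen]
{p, q, r, s} --a--> {p, q, r, s, t}  [seen]
{p, q, r, s} --b--> {q, r, s, t}  [seen]
{p, q, r, s} --c--> {q, r, s}  [new]
{q, r, s} --a--> {p, q, r, s, t}  [seen]
{q, r, s} --b--> {q, r, s, t}  [seen]
{q, r, s} --c--> {q, s}  [seen]
Reachable DFA states: {p}, {r, s, t}, {s, t}, {q, r}, {p, q, r, s, t}, {q, r, s, t}, {q, s, t}, {q, s}, {p, q, r, s}, {q, r, s}.
Accepting DFA states (contain an NFA accepting state): {r, s, t}, {s, t}, {p, q, r, s, t}, {q, r, s, t}, {q, s, t}.

5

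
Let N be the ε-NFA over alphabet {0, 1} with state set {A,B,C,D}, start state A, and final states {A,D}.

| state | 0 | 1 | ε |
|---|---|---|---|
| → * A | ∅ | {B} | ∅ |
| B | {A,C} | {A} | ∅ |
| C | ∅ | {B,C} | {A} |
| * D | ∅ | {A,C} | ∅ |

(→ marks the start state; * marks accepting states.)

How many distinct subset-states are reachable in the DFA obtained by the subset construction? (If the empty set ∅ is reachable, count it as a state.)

5

Start state of the DFA: {A} (ε-closure of the NFA start).
{A} --0--> ∅  [new]
{A} --1--> {B}  [new]
∅ --0--> ∅  [seen]
∅ --1--> ∅  [seen]
{B} --0--> {A,C}  [new]
{B} --1--> {A}  [seen]
{A,C} --0--> ∅  [seen]
{A,C} --1--> {A,B,C}  [new]
{A,B,C} --0--> {A,C}  [seen]
{A,B,C} --1--> {A,B,C}  [seen]
Reachable DFA states: {A}, ∅, {B}, {A,C}, {A,B,C}.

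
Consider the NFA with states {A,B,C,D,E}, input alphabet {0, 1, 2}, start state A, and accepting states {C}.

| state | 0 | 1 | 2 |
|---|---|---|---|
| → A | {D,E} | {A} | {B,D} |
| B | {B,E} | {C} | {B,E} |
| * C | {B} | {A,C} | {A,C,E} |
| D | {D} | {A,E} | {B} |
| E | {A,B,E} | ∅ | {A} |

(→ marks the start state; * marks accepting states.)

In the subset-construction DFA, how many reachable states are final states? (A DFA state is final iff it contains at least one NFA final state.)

4

Start state of the DFA: {A}.
{A} --0--> {D,E}  [new]
{A} --1--> {A}  [seen]
{A} --2--> {B,D}  [new]
{D,E} --0--> {A,B,D,E}  [new]
{D,E} --1--> {A,E}  [new]
{D,E} --2--> {A,B}  [new]
{B,D} --0--> {B,D,E}  [new]
{B,D} --1--> {A,C,E}  [new]
{B,D} --2--> {B,E}  [new]
{A,B,D,E} --0--> {A,B,D,E}  [seen]
{A,B,D,E} --1--> {A,C,E}  [seen]
{A,B,D,E} --2--> {A,B,D,E}  [seen]
{A,E} --0--> {A,B,D,E}  [seen]
{A,E} --1--> {A}  [seen]
{A,E} --2--> {A,B,D}  [new]
{A,B} --0--> {B,D,E}  [seen]
{A,B} --1--> {A,C}  [new]
{A,B} --2--> {B,D,E}  [seen]
{B,D,E} --0--> {A,B,D,E}  [seen]
{B,D,E} --1--> {A,C,E}  [seen]
{B,D,E} --2--> {A,B,E}  [new]
{A,C,E} --0--> {A,B,D,E}  [seen]
{A,C,E} --1--> {A,C}  [seen]
{A,C,E} --2--> {A,B,C,D,E}  [new]
{B,E} --0--> {A,B,E}  [seen]
{B,E} --1--> {C}  [new]
{B,E} --2--> {A,B,E}  [seen]
{A,B,D} --0--> {B,D,E}  [seen]
{A,B,D} --1--> {A,C,E}  [seen]
{A,B,D} --2--> {B,D,E}  [seen]
{A,C} --0--> {B,D,E}  [seen]
{A,C} --1--> {A,C}  [seen]
{A,C} --2--> {A,B,C,D,E}  [seen]
{A,B,E} --0--> {A,B,D,E}  [seen]
{A,B,E} --1--> {A,C}  [seen]
{A,B,E} --2--> {A,B,D,E}  [seen]
{A,B,C,D,E} --0--> {A,B,D,E}  [seen]
{A,B,C,D,E} --1--> {A,C,E}  [seen]
{A,B,C,D,E} --2--> {A,B,C,D,E}  [seen]
{C} --0--> {B}  [new]
{C} --1--> {A,C}  [seen]
{C} --2--> {A,C,E}  [seen]
{B} --0--> {B,E}  [seen]
{B} --1--> {C}  [seen]
{B} --2--> {B,E}  [seen]
Reachable DFA states: {A}, {D,E}, {B,D}, {A,B,D,E}, {A,E}, {A,B}, {B,D,E}, {A,C,E}, {B,E}, {A,B,D}, {A,C}, {A,B,E}, {A,B,C,D,E}, {C}, {B}.
Accepting DFA states (contain an NFA accepting state): {A,C,E}, {A,C}, {A,B,C,D,E}, {C}.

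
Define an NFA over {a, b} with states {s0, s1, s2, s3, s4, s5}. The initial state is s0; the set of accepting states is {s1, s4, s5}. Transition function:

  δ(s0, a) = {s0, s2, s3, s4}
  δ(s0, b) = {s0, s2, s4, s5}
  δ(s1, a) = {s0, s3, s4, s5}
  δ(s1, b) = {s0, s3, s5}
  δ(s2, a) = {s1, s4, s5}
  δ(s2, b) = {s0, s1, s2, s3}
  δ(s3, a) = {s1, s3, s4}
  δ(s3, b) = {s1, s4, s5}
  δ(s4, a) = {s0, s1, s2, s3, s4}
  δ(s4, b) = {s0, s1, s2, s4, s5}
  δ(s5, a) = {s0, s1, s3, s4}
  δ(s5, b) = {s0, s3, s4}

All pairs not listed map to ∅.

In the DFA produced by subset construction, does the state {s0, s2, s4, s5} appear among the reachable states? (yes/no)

Start state of the DFA: {s0}.
{s0} --a--> {s0, s2, s3, s4}  [new]
{s0} --b--> {s0, s2, s4, s5}  [new]
{s0, s2, s3, s4} --a--> {s0, s1, s2, s3, s4, s5}  [new]
{s0, s2, s3, s4} --b--> {s0, s1, s2, s3, s4, s5}  [seen]
{s0, s2, s4, s5} --a--> {s0, s1, s2, s3, s4, s5}  [seen]
{s0, s2, s4, s5} --b--> {s0, s1, s2, s3, s4, s5}  [seen]
{s0, s1, s2, s3, s4, s5} --a--> {s0, s1, s2, s3, s4, s5}  [seen]
{s0, s1, s2, s3, s4, s5} --b--> {s0, s1, s2, s3, s4, s5}  [seen]
Reachable DFA states: {s0}, {s0, s2, s3, s4}, {s0, s2, s4, s5}, {s0, s1, s2, s3, s4, s5}.
{s0, s2, s4, s5} is among them.

yes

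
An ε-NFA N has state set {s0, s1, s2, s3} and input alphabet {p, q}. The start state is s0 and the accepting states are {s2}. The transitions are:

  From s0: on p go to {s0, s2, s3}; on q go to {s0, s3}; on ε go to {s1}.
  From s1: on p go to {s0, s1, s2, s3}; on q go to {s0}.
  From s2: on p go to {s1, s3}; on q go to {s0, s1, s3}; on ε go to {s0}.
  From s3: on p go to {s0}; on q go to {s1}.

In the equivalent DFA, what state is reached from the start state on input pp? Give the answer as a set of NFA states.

Start: {s0, s1}.
δ(s0,p) = {s0, s2, s3}; δ(s1,p) = {s0, s1, s2, s3}.
Union: {s0, s1, s2, s3}.
After p: {s0, s1, s2, s3}.
δ(s0,p) = {s0, s2, s3}; δ(s1,p) = {s0, s1, s2, s3}; δ(s2,p) = {s1, s3}; δ(s3,p) = {s0}.
Union: {s0, s1, s2, s3}.
After p: {s0, s1, s2, s3}.

{s0, s1, s2, s3}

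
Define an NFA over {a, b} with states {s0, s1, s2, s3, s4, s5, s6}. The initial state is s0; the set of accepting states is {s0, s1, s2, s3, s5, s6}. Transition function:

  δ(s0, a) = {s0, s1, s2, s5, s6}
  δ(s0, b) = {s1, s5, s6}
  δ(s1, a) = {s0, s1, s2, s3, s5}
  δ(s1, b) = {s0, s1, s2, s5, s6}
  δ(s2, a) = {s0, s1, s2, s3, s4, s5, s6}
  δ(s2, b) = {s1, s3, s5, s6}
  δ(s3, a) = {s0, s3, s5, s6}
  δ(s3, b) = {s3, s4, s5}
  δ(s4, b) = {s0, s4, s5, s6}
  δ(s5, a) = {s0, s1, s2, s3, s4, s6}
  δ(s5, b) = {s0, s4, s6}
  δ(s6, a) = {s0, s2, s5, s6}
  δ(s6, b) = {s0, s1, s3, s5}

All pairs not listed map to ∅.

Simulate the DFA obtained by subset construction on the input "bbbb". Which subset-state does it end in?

{s0, s1, s2, s3, s4, s5, s6}

Start: {s0}.
δ(s0,b) = {s1, s5, s6}.
Union: {s1, s5, s6}.
After b: {s1, s5, s6}.
δ(s1,b) = {s0, s1, s2, s5, s6}; δ(s5,b) = {s0, s4, s6}; δ(s6,b) = {s0, s1, s3, s5}.
Union: {s0, s1, s2, s3, s4, s5, s6}.
After b: {s0, s1, s2, s3, s4, s5, s6}.
δ(s0,b) = {s1, s5, s6}; δ(s1,b) = {s0, s1, s2, s5, s6}; δ(s2,b) = {s1, s3, s5, s6}; δ(s3,b) = {s3, s4, s5}; δ(s4,b) = {s0, s4, s5, s6}; δ(s5,b) = {s0, s4, s6}; δ(s6,b) = {s0, s1, s3, s5}.
Union: {s0, s1, s2, s3, s4, s5, s6}.
After b: {s0, s1, s2, s3, s4, s5, s6}.
δ(s0,b) = {s1, s5, s6}; δ(s1,b) = {s0, s1, s2, s5, s6}; δ(s2,b) = {s1, s3, s5, s6}; δ(s3,b) = {s3, s4, s5}; δ(s4,b) = {s0, s4, s5, s6}; δ(s5,b) = {s0, s4, s6}; δ(s6,b) = {s0, s1, s3, s5}.
Union: {s0, s1, s2, s3, s4, s5, s6}.
After b: {s0, s1, s2, s3, s4, s5, s6}.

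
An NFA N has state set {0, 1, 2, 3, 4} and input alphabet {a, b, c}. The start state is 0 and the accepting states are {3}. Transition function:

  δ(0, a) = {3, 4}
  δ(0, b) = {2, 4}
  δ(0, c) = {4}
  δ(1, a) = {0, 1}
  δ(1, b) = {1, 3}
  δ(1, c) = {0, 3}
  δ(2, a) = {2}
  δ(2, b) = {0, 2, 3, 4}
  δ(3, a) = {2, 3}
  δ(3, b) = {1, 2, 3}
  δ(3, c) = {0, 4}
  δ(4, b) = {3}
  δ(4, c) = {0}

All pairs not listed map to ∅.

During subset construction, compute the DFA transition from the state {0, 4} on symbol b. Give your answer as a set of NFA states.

δ(0,b) = {2, 4}; δ(4,b) = {3}.
Union: {2, 3, 4}.

{2, 3, 4}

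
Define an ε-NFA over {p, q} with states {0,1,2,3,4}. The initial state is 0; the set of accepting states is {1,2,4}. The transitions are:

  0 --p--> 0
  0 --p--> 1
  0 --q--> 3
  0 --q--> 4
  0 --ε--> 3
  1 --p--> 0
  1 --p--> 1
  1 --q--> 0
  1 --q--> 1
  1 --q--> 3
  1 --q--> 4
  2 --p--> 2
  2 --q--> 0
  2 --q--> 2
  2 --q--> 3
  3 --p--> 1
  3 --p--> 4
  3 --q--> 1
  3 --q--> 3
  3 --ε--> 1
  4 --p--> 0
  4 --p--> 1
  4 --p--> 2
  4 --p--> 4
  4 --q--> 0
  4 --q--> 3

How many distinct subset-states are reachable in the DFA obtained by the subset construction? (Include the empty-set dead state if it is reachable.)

3

Start state of the DFA: {0,1,3} (ε-closure of the NFA start).
{0,1,3} --p--> {0,1,3,4}  [new]
{0,1,3} --q--> {0,1,3,4}  [seen]
{0,1,3,4} --p--> {0,1,2,3,4}  [new]
{0,1,3,4} --q--> {0,1,3,4}  [seen]
{0,1,2,3,4} --p--> {0,1,2,3,4}  [seen]
{0,1,2,3,4} --q--> {0,1,2,3,4}  [seen]
Reachable DFA states: {0,1,3}, {0,1,3,4}, {0,1,2,3,4}.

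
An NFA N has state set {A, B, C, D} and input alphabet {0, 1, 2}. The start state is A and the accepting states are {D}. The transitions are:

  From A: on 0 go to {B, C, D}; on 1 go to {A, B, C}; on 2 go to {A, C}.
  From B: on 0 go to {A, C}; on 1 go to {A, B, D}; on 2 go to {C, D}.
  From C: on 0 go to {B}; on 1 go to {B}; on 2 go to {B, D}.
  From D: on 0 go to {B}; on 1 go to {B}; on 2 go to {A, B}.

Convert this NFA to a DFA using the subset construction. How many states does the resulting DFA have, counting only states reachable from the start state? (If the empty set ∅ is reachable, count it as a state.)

6

Start state of the DFA: {A}.
{A} --0--> {B, C, D}  [new]
{A} --1--> {A, B, C}  [new]
{A} --2--> {A, C}  [new]
{B, C, D} --0--> {A, B, C}  [seen]
{B, C, D} --1--> {A, B, D}  [new]
{B, C, D} --2--> {A, B, C, D}  [new]
{A, B, C} --0--> {A, B, C, D}  [seen]
{A, B, C} --1--> {A, B, C, D}  [seen]
{A, B, C} --2--> {A, B, C, D}  [seen]
{A, C} --0--> {B, C, D}  [seen]
{A, C} --1--> {A, B, C}  [seen]
{A, C} --2--> {A, B, C, D}  [seen]
{A, B, D} --0--> {A, B, C, D}  [seen]
{A, B, D} --1--> {A, B, C, D}  [seen]
{A, B, D} --2--> {A, B, C, D}  [seen]
{A, B, C, D} --0--> {A, B, C, D}  [seen]
{A, B, C, D} --1--> {A, B, C, D}  [seen]
{A, B, C, D} --2--> {A, B, C, D}  [seen]
Reachable DFA states: {A}, {B, C, D}, {A, B, C}, {A, C}, {A, B, D}, {A, B, C, D}.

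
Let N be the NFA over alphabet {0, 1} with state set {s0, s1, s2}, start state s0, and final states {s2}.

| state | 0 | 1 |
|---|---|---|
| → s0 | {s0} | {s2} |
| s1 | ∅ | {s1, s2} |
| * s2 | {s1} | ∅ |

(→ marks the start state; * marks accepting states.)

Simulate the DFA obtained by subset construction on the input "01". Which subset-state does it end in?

Start: {s0}.
δ(s0,0) = {s0}.
Union: {s0}.
After 0: {s0}.
δ(s0,1) = {s2}.
Union: {s2}.
After 1: {s2}.

{s2}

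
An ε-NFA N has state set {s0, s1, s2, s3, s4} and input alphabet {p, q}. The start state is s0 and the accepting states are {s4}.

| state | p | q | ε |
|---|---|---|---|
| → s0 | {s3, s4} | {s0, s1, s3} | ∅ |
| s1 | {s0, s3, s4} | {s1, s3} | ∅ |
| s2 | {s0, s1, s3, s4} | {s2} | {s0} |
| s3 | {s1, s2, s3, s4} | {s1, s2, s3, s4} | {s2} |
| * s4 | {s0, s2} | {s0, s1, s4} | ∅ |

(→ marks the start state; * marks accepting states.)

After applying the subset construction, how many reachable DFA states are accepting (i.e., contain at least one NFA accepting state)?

2

Start state of the DFA: {s0} (ε-closure of the NFA start).
{s0} --p--> {s0, s2, s3, s4}  [new]
{s0} --q--> {s0, s1, s2, s3}  [new]
{s0, s2, s3, s4} --p--> {s0, s1, s2, s3, s4}  [new]
{s0, s2, s3, s4} --q--> {s0, s1, s2, s3, s4}  [seen]
{s0, s1, s2, s3} --p--> {s0, s1, s2, s3, s4}  [seen]
{s0, s1, s2, s3} --q--> {s0, s1, s2, s3, s4}  [seen]
{s0, s1, s2, s3, s4} --p--> {s0, s1, s2, s3, s4}  [seen]
{s0, s1, s2, s3, s4} --q--> {s0, s1, s2, s3, s4}  [seen]
Reachable DFA states: {s0}, {s0, s2, s3, s4}, {s0, s1, s2, s3}, {s0, s1, s2, s3, s4}.
Accepting DFA states (contain an NFA accepting state): {s0, s2, s3, s4}, {s0, s1, s2, s3, s4}.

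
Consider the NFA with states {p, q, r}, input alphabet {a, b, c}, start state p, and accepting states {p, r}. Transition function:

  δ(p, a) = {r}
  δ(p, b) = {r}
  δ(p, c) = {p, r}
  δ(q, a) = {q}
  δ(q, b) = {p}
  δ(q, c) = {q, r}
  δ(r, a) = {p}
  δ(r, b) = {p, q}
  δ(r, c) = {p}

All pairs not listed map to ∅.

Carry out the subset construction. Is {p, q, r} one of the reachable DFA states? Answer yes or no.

Start state of the DFA: {p}.
{p} --a--> {r}  [new]
{p} --b--> {r}  [seen]
{p} --c--> {p, r}  [new]
{r} --a--> {p}  [seen]
{r} --b--> {p, q}  [new]
{r} --c--> {p}  [seen]
{p, r} --a--> {p, r}  [seen]
{p, r} --b--> {p, q, r}  [new]
{p, r} --c--> {p, r}  [seen]
{p, q} --a--> {q, r}  [new]
{p, q} --b--> {p, r}  [seen]
{p, q} --c--> {p, q, r}  [seen]
{p, q, r} --a--> {p, q, r}  [seen]
{p, q, r} --b--> {p, q, r}  [seen]
{p, q, r} --c--> {p, q, r}  [seen]
{q, r} --a--> {p, q}  [seen]
{q, r} --b--> {p, q}  [seen]
{q, r} --c--> {p, q, r}  [seen]
Reachable DFA states: {p}, {r}, {p, r}, {p, q}, {p, q, r}, {q, r}.
{p, q, r} is among them.

yes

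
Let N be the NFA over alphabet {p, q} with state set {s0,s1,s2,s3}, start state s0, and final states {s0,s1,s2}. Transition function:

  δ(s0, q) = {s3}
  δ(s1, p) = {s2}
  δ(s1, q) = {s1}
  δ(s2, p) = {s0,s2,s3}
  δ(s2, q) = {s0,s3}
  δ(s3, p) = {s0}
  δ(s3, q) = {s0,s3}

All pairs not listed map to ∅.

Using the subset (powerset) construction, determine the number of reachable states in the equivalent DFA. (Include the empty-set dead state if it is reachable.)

4

Start state of the DFA: {s0}.
{s0} --p--> ∅  [new]
{s0} --q--> {s3}  [new]
∅ --p--> ∅  [seen]
∅ --q--> ∅  [seen]
{s3} --p--> {s0}  [seen]
{s3} --q--> {s0,s3}  [new]
{s0,s3} --p--> {s0}  [seen]
{s0,s3} --q--> {s0,s3}  [seen]
Reachable DFA states: {s0}, ∅, {s3}, {s0,s3}.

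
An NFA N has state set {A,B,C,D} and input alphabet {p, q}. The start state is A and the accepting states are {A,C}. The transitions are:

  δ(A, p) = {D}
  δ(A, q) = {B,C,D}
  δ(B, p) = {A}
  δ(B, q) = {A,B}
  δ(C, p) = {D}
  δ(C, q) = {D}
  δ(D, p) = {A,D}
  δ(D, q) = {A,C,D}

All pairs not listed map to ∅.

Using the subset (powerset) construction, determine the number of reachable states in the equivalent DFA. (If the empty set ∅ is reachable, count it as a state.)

Start state of the DFA: {A}.
{A} --p--> {D}  [new]
{A} --q--> {B,C,D}  [new]
{D} --p--> {A,D}  [new]
{D} --q--> {A,C,D}  [new]
{B,C,D} --p--> {A,D}  [seen]
{B,C,D} --q--> {A,B,C,D}  [new]
{A,D} --p--> {A,D}  [seen]
{A,D} --q--> {A,B,C,D}  [seen]
{A,C,D} --p--> {A,D}  [seen]
{A,C,D} --q--> {A,B,C,D}  [seen]
{A,B,C,D} --p--> {A,D}  [seen]
{A,B,C,D} --q--> {A,B,C,D}  [seen]
Reachable DFA states: {A}, {D}, {B,C,D}, {A,D}, {A,C,D}, {A,B,C,D}.

6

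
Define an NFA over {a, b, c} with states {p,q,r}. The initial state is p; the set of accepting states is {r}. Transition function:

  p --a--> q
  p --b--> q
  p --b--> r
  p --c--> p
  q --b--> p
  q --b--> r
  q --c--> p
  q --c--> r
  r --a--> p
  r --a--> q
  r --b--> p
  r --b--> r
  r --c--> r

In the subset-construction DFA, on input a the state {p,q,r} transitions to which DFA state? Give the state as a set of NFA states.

{p,q}

δ(p,a) = {q}; δ(q,a) = ∅; δ(r,a) = {p,q}.
Union: {p,q}.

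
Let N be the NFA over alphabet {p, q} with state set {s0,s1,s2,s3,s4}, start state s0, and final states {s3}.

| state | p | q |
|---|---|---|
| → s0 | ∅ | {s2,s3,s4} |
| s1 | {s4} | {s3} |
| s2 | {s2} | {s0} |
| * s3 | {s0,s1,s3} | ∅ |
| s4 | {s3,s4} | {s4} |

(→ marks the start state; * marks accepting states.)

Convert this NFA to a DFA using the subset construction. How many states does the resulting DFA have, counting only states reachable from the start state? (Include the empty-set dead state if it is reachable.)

Start state of the DFA: {s0}.
{s0} --p--> ∅  [new]
{s0} --q--> {s2,s3,s4}  [new]
∅ --p--> ∅  [seen]
∅ --q--> ∅  [seen]
{s2,s3,s4} --p--> {s0,s1,s2,s3,s4}  [new]
{s2,s3,s4} --q--> {s0,s4}  [new]
{s0,s1,s2,s3,s4} --p--> {s0,s1,s2,s3,s4}  [seen]
{s0,s1,s2,s3,s4} --q--> {s0,s2,s3,s4}  [new]
{s0,s4} --p--> {s3,s4}  [new]
{s0,s4} --q--> {s2,s3,s4}  [seen]
{s0,s2,s3,s4} --p--> {s0,s1,s2,s3,s4}  [seen]
{s0,s2,s3,s4} --q--> {s0,s2,s3,s4}  [seen]
{s3,s4} --p--> {s0,s1,s3,s4}  [new]
{s3,s4} --q--> {s4}  [new]
{s0,s1,s3,s4} --p--> {s0,s1,s3,s4}  [seen]
{s0,s1,s3,s4} --q--> {s2,s3,s4}  [seen]
{s4} --p--> {s3,s4}  [seen]
{s4} --q--> {s4}  [seen]
Reachable DFA states: {s0}, ∅, {s2,s3,s4}, {s0,s1,s2,s3,s4}, {s0,s4}, {s0,s2,s3,s4}, {s3,s4}, {s0,s1,s3,s4}, {s4}.

9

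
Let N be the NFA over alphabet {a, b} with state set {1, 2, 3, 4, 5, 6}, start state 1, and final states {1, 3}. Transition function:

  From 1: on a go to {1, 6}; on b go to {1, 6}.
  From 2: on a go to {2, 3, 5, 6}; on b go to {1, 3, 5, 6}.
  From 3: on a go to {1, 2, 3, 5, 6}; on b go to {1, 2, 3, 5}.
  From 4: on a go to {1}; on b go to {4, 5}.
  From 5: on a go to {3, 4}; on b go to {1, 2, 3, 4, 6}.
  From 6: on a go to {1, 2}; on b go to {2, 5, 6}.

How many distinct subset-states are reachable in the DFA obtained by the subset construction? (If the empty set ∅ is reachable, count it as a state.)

Start state of the DFA: {1}.
{1} --a--> {1, 6}  [new]
{1} --b--> {1, 6}  [seen]
{1, 6} --a--> {1, 2, 6}  [new]
{1, 6} --b--> {1, 2, 5, 6}  [new]
{1, 2, 6} --a--> {1, 2, 3, 5, 6}  [new]
{1, 2, 6} --b--> {1, 2, 3, 5, 6}  [seen]
{1, 2, 5, 6} --a--> {1, 2, 3, 4, 5, 6}  [new]
{1, 2, 5, 6} --b--> {1, 2, 3, 4, 5, 6}  [seen]
{1, 2, 3, 5, 6} --a--> {1, 2, 3, 4, 5, 6}  [seen]
{1, 2, 3, 5, 6} --b--> {1, 2, 3, 4, 5, 6}  [seen]
{1, 2, 3, 4, 5, 6} --a--> {1, 2, 3, 4, 5, 6}  [seen]
{1, 2, 3, 4, 5, 6} --b--> {1, 2, 3, 4, 5, 6}  [seen]
Reachable DFA states: {1}, {1, 6}, {1, 2, 6}, {1, 2, 5, 6}, {1, 2, 3, 5, 6}, {1, 2, 3, 4, 5, 6}.

6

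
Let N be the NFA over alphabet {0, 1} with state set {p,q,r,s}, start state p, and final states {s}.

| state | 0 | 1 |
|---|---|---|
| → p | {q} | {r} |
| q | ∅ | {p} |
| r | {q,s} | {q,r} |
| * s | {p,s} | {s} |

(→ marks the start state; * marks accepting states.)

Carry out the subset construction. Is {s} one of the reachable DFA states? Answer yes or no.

Start state of the DFA: {p}.
{p} --0--> {q}  [new]
{p} --1--> {r}  [new]
{q} --0--> ∅  [new]
{q} --1--> {p}  [seen]
{r} --0--> {q,s}  [new]
{r} --1--> {q,r}  [new]
∅ --0--> ∅  [seen]
∅ --1--> ∅  [seen]
{q,s} --0--> {p,s}  [new]
{q,s} --1--> {p,s}  [seen]
{q,r} --0--> {q,s}  [seen]
{q,r} --1--> {p,q,r}  [new]
{p,s} --0--> {p,q,s}  [new]
{p,s} --1--> {r,s}  [new]
{p,q,r} --0--> {q,s}  [seen]
{p,q,r} --1--> {p,q,r}  [seen]
{p,q,s} --0--> {p,q,s}  [seen]
{p,q,s} --1--> {p,r,s}  [new]
{r,s} --0--> {p,q,s}  [seen]
{r,s} --1--> {q,r,s}  [new]
{p,r,s} --0--> {p,q,s}  [seen]
{p,r,s} --1--> {q,r,s}  [seen]
{q,r,s} --0--> {p,q,s}  [seen]
{q,r,s} --1--> {p,q,r,s}  [new]
{p,q,r,s} --0--> {p,q,s}  [seen]
{p,q,r,s} --1--> {p,q,r,s}  [seen]
Reachable DFA states: {p}, {q}, {r}, ∅, {q,s}, {q,r}, {p,s}, {p,q,r}, {p,q,s}, {r,s}, {p,r,s}, {q,r,s}, {p,q,r,s}.
{s} is not among them.

no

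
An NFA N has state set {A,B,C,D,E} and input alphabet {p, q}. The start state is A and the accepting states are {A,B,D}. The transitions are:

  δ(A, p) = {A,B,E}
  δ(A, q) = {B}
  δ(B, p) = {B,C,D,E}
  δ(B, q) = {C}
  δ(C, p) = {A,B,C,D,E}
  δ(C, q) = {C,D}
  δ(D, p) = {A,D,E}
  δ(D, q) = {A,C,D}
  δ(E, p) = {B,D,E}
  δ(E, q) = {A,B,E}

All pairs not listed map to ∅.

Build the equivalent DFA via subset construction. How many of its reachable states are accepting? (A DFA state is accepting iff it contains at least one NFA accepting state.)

Start state of the DFA: {A}.
{A} --p--> {A,B,E}  [new]
{A} --q--> {B}  [new]
{A,B,E} --p--> {A,B,C,D,E}  [new]
{A,B,E} --q--> {A,B,C,E}  [new]
{B} --p--> {B,C,D,E}  [new]
{B} --q--> {C}  [new]
{A,B,C,D,E} --p--> {A,B,C,D,E}  [seen]
{A,B,C,D,E} --q--> {A,B,C,D,E}  [seen]
{A,B,C,E} --p--> {A,B,C,D,E}  [seen]
{A,B,C,E} --q--> {A,B,C,D,E}  [seen]
{B,C,D,E} --p--> {A,B,C,D,E}  [seen]
{B,C,D,E} --q--> {A,B,C,D,E}  [seen]
{C} --p--> {A,B,C,D,E}  [seen]
{C} --q--> {C,D}  [new]
{C,D} --p--> {A,B,C,D,E}  [seen]
{C,D} --q--> {A,C,D}  [new]
{A,C,D} --p--> {A,B,C,D,E}  [seen]
{A,C,D} --q--> {A,B,C,D}  [new]
{A,B,C,D} --p--> {A,B,C,D,E}  [seen]
{A,B,C,D} --q--> {A,B,C,D}  [seen]
Reachable DFA states: {A}, {A,B,E}, {B}, {A,B,C,D,E}, {A,B,C,E}, {B,C,D,E}, {C}, {C,D}, {A,C,D}, {A,B,C,D}.
Accepting DFA states (contain an NFA accepting state): {A}, {A,B,E}, {B}, {A,B,C,D,E}, {A,B,C,E}, {B,C,D,E}, {C,D}, {A,C,D}, {A,B,C,D}.

9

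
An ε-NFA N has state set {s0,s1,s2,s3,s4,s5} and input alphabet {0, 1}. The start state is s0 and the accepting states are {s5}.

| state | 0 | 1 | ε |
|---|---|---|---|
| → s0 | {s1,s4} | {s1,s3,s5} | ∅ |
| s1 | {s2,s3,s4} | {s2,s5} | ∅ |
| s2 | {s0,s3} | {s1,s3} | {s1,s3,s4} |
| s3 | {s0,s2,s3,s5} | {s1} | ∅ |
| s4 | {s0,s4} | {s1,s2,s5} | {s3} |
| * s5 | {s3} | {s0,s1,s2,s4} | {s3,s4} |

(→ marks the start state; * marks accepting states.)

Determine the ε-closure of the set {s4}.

{s3,s4}

Begin with {s4}.
s4 →ε {s3}; add s3.
ε-closure = {s3,s4}.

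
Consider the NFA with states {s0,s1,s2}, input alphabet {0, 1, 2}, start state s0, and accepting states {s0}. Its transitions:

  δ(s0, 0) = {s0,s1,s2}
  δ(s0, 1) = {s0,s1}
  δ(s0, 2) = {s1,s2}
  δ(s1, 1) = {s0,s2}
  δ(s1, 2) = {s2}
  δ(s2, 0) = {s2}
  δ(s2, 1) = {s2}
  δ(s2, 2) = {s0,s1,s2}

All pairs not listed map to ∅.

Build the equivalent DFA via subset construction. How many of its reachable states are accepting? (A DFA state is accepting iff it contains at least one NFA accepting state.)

Start state of the DFA: {s0}.
{s0} --0--> {s0,s1,s2}  [new]
{s0} --1--> {s0,s1}  [new]
{s0} --2--> {s1,s2}  [new]
{s0,s1,s2} --0--> {s0,s1,s2}  [seen]
{s0,s1,s2} --1--> {s0,s1,s2}  [seen]
{s0,s1,s2} --2--> {s0,s1,s2}  [seen]
{s0,s1} --0--> {s0,s1,s2}  [seen]
{s0,s1} --1--> {s0,s1,s2}  [seen]
{s0,s1} --2--> {s1,s2}  [seen]
{s1,s2} --0--> {s2}  [new]
{s1,s2} --1--> {s0,s2}  [new]
{s1,s2} --2--> {s0,s1,s2}  [seen]
{s2} --0--> {s2}  [seen]
{s2} --1--> {s2}  [seen]
{s2} --2--> {s0,s1,s2}  [seen]
{s0,s2} --0--> {s0,s1,s2}  [seen]
{s0,s2} --1--> {s0,s1,s2}  [seen]
{s0,s2} --2--> {s0,s1,s2}  [seen]
Reachable DFA states: {s0}, {s0,s1,s2}, {s0,s1}, {s1,s2}, {s2}, {s0,s2}.
Accepting DFA states (contain an NFA accepting state): {s0}, {s0,s1,s2}, {s0,s1}, {s0,s2}.

4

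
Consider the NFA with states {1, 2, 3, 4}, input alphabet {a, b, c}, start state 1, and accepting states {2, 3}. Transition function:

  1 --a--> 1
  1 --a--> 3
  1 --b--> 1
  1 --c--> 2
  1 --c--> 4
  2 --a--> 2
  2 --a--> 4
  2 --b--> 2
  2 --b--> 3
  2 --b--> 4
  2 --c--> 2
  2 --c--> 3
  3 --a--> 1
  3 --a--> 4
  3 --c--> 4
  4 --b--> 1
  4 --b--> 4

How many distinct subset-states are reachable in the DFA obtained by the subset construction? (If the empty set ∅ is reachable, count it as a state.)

Start state of the DFA: {1}.
{1} --a--> {1, 3}  [new]
{1} --b--> {1}  [seen]
{1} --c--> {2, 4}  [new]
{1, 3} --a--> {1, 3, 4}  [new]
{1, 3} --b--> {1}  [seen]
{1, 3} --c--> {2, 4}  [seen]
{2, 4} --a--> {2, 4}  [seen]
{2, 4} --b--> {1, 2, 3, 4}  [new]
{2, 4} --c--> {2, 3}  [new]
{1, 3, 4} --a--> {1, 3, 4}  [seen]
{1, 3, 4} --b--> {1, 4}  [new]
{1, 3, 4} --c--> {2, 4}  [seen]
{1, 2, 3, 4} --a--> {1, 2, 3, 4}  [seen]
{1, 2, 3, 4} --b--> {1, 2, 3, 4}  [seen]
{1, 2, 3, 4} --c--> {2, 3, 4}  [new]
{2, 3} --a--> {1, 2, 4}  [new]
{2, 3} --b--> {2, 3, 4}  [seen]
{2, 3} --c--> {2, 3, 4}  [seen]
{1, 4} --a--> {1, 3}  [seen]
{1, 4} --b--> {1, 4}  [seen]
{1, 4} --c--> {2, 4}  [seen]
{2, 3, 4} --a--> {1, 2, 4}  [seen]
{2, 3, 4} --b--> {1, 2, 3, 4}  [seen]
{2, 3, 4} --c--> {2, 3, 4}  [seen]
{1, 2, 4} --a--> {1, 2, 3, 4}  [seen]
{1, 2, 4} --b--> {1, 2, 3, 4}  [seen]
{1, 2, 4} --c--> {2, 3, 4}  [seen]
Reachable DFA states: {1}, {1, 3}, {2, 4}, {1, 3, 4}, {1, 2, 3, 4}, {2, 3}, {1, 4}, {2, 3, 4}, {1, 2, 4}.

9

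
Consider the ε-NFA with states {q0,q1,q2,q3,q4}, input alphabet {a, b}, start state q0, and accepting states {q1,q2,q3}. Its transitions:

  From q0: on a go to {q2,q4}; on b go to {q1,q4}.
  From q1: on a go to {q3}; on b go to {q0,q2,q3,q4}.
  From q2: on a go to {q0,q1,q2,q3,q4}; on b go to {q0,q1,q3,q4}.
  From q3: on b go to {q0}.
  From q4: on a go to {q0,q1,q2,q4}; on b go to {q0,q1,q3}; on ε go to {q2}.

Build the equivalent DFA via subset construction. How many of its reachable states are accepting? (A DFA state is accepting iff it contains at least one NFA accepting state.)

Start state of the DFA: {q0} (ε-closure of the NFA start).
{q0} --a--> {q2,q4}  [new]
{q0} --b--> {q1,q2,q4}  [new]
{q2,q4} --a--> {q0,q1,q2,q3,q4}  [new]
{q2,q4} --b--> {q0,q1,q2,q3,q4}  [seen]
{q1,q2,q4} --a--> {q0,q1,q2,q3,q4}  [seen]
{q1,q2,q4} --b--> {q0,q1,q2,q3,q4}  [seen]
{q0,q1,q2,q3,q4} --a--> {q0,q1,q2,q3,q4}  [seen]
{q0,q1,q2,q3,q4} --b--> {q0,q1,q2,q3,q4}  [seen]
Reachable DFA states: {q0}, {q2,q4}, {q1,q2,q4}, {q0,q1,q2,q3,q4}.
Accepting DFA states (contain an NFA accepting state): {q2,q4}, {q1,q2,q4}, {q0,q1,q2,q3,q4}.

3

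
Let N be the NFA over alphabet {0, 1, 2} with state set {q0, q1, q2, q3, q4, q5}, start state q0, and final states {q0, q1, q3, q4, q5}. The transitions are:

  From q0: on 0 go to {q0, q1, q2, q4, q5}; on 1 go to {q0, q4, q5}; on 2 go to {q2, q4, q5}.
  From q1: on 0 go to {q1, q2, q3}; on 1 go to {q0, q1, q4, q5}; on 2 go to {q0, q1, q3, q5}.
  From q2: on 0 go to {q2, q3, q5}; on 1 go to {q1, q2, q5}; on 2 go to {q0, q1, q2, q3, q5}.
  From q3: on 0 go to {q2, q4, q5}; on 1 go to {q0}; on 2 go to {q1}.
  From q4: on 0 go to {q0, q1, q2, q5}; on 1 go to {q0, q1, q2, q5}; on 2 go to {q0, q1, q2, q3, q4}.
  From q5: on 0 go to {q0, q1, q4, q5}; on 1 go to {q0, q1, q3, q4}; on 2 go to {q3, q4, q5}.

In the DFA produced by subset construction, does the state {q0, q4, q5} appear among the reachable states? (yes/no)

Start state of the DFA: {q0}.
{q0} --0--> {q0, q1, q2, q4, q5}  [new]
{q0} --1--> {q0, q4, q5}  [new]
{q0} --2--> {q2, q4, q5}  [new]
{q0, q1, q2, q4, q5} --0--> {q0, q1, q2, q3, q4, q5}  [new]
{q0, q1, q2, q4, q5} --1--> {q0, q1, q2, q3, q4, q5}  [seen]
{q0, q1, q2, q4, q5} --2--> {q0, q1, q2, q3, q4, q5}  [seen]
{q0, q4, q5} --0--> {q0, q1, q2, q4, q5}  [seen]
{q0, q4, q5} --1--> {q0, q1, q2, q3, q4, q5}  [seen]
{q0, q4, q5} --2--> {q0, q1, q2, q3, q4, q5}  [seen]
{q2, q4, q5} --0--> {q0, q1, q2, q3, q4, q5}  [seen]
{q2, q4, q5} --1--> {q0, q1, q2, q3, q4, q5}  [seen]
{q2, q4, q5} --2--> {q0, q1, q2, q3, q4, q5}  [seen]
{q0, q1, q2, q3, q4, q5} --0--> {q0, q1, q2, q3, q4, q5}  [seen]
{q0, q1, q2, q3, q4, q5} --1--> {q0, q1, q2, q3, q4, q5}  [seen]
{q0, q1, q2, q3, q4, q5} --2--> {q0, q1, q2, q3, q4, q5}  [seen]
Reachable DFA states: {q0}, {q0, q1, q2, q4, q5}, {q0, q4, q5}, {q2, q4, q5}, {q0, q1, q2, q3, q4, q5}.
{q0, q4, q5} is among them.

yes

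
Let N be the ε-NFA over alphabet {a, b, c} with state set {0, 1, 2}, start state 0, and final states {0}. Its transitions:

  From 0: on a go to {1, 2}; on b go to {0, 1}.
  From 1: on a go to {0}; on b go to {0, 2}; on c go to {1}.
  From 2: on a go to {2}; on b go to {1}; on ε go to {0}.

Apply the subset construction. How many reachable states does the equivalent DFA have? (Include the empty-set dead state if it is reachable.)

Start state of the DFA: {0} (ε-closure of the NFA start).
{0} --a--> {0, 1, 2}  [new]
{0} --b--> {0, 1}  [new]
{0} --c--> ∅  [new]
{0, 1, 2} --a--> {0, 1, 2}  [seen]
{0, 1, 2} --b--> {0, 1, 2}  [seen]
{0, 1, 2} --c--> {1}  [new]
{0, 1} --a--> {0, 1, 2}  [seen]
{0, 1} --b--> {0, 1, 2}  [seen]
{0, 1} --c--> {1}  [seen]
∅ --a--> ∅  [seen]
∅ --b--> ∅  [seen]
∅ --c--> ∅  [seen]
{1} --a--> {0}  [seen]
{1} --b--> {0, 2}  [new]
{1} --c--> {1}  [seen]
{0, 2} --a--> {0, 1, 2}  [seen]
{0, 2} --b--> {0, 1}  [seen]
{0, 2} --c--> ∅  [seen]
Reachable DFA states: {0}, {0, 1, 2}, {0, 1}, ∅, {1}, {0, 2}.

6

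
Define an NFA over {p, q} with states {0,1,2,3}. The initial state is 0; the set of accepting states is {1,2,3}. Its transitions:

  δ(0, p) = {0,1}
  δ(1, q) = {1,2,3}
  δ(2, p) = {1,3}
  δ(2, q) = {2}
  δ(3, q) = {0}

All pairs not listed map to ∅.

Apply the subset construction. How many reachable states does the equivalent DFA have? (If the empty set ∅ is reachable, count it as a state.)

7

Start state of the DFA: {0}.
{0} --p--> {0,1}  [new]
{0} --q--> ∅  [new]
{0,1} --p--> {0,1}  [seen]
{0,1} --q--> {1,2,3}  [new]
∅ --p--> ∅  [seen]
∅ --q--> ∅  [seen]
{1,2,3} --p--> {1,3}  [new]
{1,2,3} --q--> {0,1,2,3}  [new]
{1,3} --p--> ∅  [seen]
{1,3} --q--> {0,1,2,3}  [seen]
{0,1,2,3} --p--> {0,1,3}  [new]
{0,1,2,3} --q--> {0,1,2,3}  [seen]
{0,1,3} --p--> {0,1}  [seen]
{0,1,3} --q--> {0,1,2,3}  [seen]
Reachable DFA states: {0}, {0,1}, ∅, {1,2,3}, {1,3}, {0,1,2,3}, {0,1,3}.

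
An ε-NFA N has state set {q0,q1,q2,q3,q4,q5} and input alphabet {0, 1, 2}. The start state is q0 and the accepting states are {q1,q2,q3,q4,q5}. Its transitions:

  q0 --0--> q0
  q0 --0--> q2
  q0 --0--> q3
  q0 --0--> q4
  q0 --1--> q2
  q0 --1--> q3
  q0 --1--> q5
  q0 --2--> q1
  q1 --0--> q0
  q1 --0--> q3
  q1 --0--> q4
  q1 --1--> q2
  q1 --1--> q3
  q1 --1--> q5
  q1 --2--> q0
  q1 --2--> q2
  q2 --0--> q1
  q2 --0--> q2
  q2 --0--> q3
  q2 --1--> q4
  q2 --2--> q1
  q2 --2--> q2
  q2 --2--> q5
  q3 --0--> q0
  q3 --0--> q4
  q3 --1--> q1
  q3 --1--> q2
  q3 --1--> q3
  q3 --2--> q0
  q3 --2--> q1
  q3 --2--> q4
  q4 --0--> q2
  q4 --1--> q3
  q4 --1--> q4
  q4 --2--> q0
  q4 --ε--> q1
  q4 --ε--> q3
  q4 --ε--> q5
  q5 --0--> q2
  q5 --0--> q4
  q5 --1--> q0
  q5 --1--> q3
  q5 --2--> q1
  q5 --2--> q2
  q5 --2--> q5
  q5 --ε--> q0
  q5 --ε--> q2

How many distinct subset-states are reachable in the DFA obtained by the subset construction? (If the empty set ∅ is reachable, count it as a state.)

6

Start state of the DFA: {q0} (ε-closure of the NFA start).
{q0} --0--> {q0,q1,q2,q3,q4,q5}  [new]
{q0} --1--> {q0,q2,q3,q5}  [new]
{q0} --2--> {q1}  [new]
{q0,q1,q2,q3,q4,q5} --0--> {q0,q1,q2,q3,q4,q5}  [seen]
{q0,q1,q2,q3,q4,q5} --1--> {q0,q1,q2,q3,q4,q5}  [seen]
{q0,q1,q2,q3,q4,q5} --2--> {q0,q1,q2,q3,q4,q5}  [seen]
{q0,q2,q3,q5} --0--> {q0,q1,q2,q3,q4,q5}  [seen]
{q0,q2,q3,q5} --1--> {q0,q1,q2,q3,q4,q5}  [seen]
{q0,q2,q3,q5} --2--> {q0,q1,q2,q3,q4,q5}  [seen]
{q1} --0--> {q0,q1,q2,q3,q4,q5}  [seen]
{q1} --1--> {q0,q2,q3,q5}  [seen]
{q1} --2--> {q0,q2}  [new]
{q0,q2} --0--> {q0,q1,q2,q3,q4,q5}  [seen]
{q0,q2} --1--> {q0,q1,q2,q3,q4,q5}  [seen]
{q0,q2} --2--> {q0,q1,q2,q5}  [new]
{q0,q1,q2,q5} --0--> {q0,q1,q2,q3,q4,q5}  [seen]
{q0,q1,q2,q5} --1--> {q0,q1,q2,q3,q4,q5}  [seen]
{q0,q1,q2,q5} --2--> {q0,q1,q2,q5}  [seen]
Reachable DFA states: {q0}, {q0,q1,q2,q3,q4,q5}, {q0,q2,q3,q5}, {q1}, {q0,q2}, {q0,q1,q2,q5}.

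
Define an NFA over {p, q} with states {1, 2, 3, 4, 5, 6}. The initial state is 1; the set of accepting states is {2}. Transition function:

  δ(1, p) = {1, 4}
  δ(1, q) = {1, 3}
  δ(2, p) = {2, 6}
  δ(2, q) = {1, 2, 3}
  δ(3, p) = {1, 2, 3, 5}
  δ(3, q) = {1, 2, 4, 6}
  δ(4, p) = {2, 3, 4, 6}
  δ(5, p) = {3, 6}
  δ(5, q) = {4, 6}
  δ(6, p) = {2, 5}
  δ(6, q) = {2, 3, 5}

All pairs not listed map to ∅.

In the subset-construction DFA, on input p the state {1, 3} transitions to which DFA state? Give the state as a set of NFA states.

δ(1,p) = {1, 4}; δ(3,p) = {1, 2, 3, 5}.
Union: {1, 2, 3, 4, 5}.

{1, 2, 3, 4, 5}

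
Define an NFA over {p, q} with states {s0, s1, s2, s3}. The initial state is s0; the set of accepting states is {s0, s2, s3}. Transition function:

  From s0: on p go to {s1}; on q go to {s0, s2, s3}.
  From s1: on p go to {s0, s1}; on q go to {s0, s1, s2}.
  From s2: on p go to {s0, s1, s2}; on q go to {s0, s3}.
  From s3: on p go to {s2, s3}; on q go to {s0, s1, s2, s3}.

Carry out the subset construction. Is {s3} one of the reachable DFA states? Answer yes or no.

no

Start state of the DFA: {s0}.
{s0} --p--> {s1}  [new]
{s0} --q--> {s0, s2, s3}  [new]
{s1} --p--> {s0, s1}  [new]
{s1} --q--> {s0, s1, s2}  [new]
{s0, s2, s3} --p--> {s0, s1, s2, s3}  [new]
{s0, s2, s3} --q--> {s0, s1, s2, s3}  [seen]
{s0, s1} --p--> {s0, s1}  [seen]
{s0, s1} --q--> {s0, s1, s2, s3}  [seen]
{s0, s1, s2} --p--> {s0, s1, s2}  [seen]
{s0, s1, s2} --q--> {s0, s1, s2, s3}  [seen]
{s0, s1, s2, s3} --p--> {s0, s1, s2, s3}  [seen]
{s0, s1, s2, s3} --q--> {s0, s1, s2, s3}  [seen]
Reachable DFA states: {s0}, {s1}, {s0, s2, s3}, {s0, s1}, {s0, s1, s2}, {s0, s1, s2, s3}.
{s3} is not among them.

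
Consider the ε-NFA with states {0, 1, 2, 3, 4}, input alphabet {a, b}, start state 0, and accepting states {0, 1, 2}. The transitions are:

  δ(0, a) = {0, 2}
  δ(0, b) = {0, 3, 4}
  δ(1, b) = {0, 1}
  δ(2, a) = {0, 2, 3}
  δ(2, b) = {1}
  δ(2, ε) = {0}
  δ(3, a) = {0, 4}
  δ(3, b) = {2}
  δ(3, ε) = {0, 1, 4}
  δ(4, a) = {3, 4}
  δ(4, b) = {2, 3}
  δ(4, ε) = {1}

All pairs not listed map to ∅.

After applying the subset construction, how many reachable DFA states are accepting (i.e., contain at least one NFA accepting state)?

Start state of the DFA: {0} (ε-closure of the NFA start).
{0} --a--> {0, 2}  [new]
{0} --b--> {0, 1, 3, 4}  [new]
{0, 2} --a--> {0, 1, 2, 3, 4}  [new]
{0, 2} --b--> {0, 1, 3, 4}  [seen]
{0, 1, 3, 4} --a--> {0, 1, 2, 3, 4}  [seen]
{0, 1, 3, 4} --b--> {0, 1, 2, 3, 4}  [seen]
{0, 1, 2, 3, 4} --a--> {0, 1, 2, 3, 4}  [seen]
{0, 1, 2, 3, 4} --b--> {0, 1, 2, 3, 4}  [seen]
Reachable DFA states: {0}, {0, 2}, {0, 1, 3, 4}, {0, 1, 2, 3, 4}.
Accepting DFA states (contain an NFA accepting state): {0}, {0, 2}, {0, 1, 3, 4}, {0, 1, 2, 3, 4}.

4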